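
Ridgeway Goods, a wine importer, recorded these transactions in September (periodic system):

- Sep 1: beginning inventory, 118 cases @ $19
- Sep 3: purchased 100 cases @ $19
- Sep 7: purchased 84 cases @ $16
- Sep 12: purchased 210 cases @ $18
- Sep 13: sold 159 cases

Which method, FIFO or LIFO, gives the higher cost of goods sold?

FIFO

FIFO COGS: 118 @ $19 + 41 @ $19 = $3,021
LIFO COGS: 159 @ $18 = $2,862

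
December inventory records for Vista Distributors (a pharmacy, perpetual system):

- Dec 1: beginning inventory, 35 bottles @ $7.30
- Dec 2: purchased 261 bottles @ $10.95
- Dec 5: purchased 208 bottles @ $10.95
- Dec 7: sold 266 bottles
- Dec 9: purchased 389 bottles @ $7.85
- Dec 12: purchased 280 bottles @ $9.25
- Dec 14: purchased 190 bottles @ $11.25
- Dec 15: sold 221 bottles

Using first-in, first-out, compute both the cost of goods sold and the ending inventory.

Dec 7, 266 sold [FIFO — oldest first]: 35 @ $7.30 + 231 @ $10.95 = $2,784.95
Dec 15, 221 sold [FIFO — oldest first]: 30 @ $10.95 + 191 @ $10.95 = $2,419.95
Total COGS = $2,784.95 + $2,419.95 = $5,204.90
Ending inventory: 17 @ $10.95 + 389 @ $7.85 + 280 @ $9.25 + 190 @ $11.25 = $7,967.30
Check: goods available $13,172.20 = COGS $5,204.90 + ending $7,967.30

COGS = $5,204.90; ending inventory = $7,967.30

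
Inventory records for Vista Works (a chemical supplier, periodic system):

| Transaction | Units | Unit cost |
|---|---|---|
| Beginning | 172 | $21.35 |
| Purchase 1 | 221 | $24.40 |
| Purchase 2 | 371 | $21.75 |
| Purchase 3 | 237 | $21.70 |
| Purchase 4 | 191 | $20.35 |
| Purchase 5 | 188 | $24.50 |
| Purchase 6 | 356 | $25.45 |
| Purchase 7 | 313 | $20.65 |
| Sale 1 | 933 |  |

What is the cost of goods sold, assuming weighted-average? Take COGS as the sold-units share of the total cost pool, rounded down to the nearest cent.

COGS = $21,079.35

Sale 1, sell 933: 933/2049 × $46,293.25 → $21,079.35
Ending inventory (cost pool remaining) = $25,213.90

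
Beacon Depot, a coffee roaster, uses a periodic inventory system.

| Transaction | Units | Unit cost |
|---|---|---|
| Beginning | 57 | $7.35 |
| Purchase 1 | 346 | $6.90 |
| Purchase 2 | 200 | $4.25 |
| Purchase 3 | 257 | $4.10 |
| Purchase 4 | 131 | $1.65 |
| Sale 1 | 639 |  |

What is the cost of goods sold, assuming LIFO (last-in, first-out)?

COGS = $2,471.75

Sale 1 (639) [LIFO — newest first]: 131 @ $1.65 + 257 @ $4.10 + 200 @ $4.25 + 51 @ $6.90 = $2,471.75
Ending inventory: 57 @ $7.35 + 295 @ $6.90 = $2,454.45
Check: goods available $4,926.20 = COGS $2,471.75 + ending $2,454.45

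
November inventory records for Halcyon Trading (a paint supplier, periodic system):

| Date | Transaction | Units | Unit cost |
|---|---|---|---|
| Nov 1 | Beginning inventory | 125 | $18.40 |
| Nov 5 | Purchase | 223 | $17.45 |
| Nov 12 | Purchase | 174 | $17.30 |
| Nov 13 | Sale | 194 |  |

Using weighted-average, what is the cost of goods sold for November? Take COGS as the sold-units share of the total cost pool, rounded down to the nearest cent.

Nov 13, sell 194: 194/522 × $9,201.55 → $3,419.73
Ending inventory (cost pool remaining) = $5,781.82

COGS = $3,419.73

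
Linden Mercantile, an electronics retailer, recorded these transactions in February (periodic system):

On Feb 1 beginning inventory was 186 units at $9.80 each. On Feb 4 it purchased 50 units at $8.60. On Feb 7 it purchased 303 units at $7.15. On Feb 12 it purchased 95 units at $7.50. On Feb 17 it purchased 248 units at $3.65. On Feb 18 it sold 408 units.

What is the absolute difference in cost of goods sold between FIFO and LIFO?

$1,400.15

FIFO COGS: 186 @ $9.80 + 50 @ $8.60 + 172 @ $7.15 = $3,482.60
LIFO COGS: 248 @ $3.65 + 95 @ $7.50 + 65 @ $7.15 = $2,082.45
Difference = |$3,482.60 − $2,082.45| = $1,400.15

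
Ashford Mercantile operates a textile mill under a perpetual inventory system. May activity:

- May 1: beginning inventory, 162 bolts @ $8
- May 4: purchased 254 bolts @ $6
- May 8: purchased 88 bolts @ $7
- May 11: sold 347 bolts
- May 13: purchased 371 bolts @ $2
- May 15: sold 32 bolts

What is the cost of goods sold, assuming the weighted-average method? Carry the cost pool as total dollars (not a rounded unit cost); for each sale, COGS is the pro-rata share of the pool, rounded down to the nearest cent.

COGS = $2,475.48

After May 1: 162 on hand, pool $1,296.00 (≈ $8.0000 each)
After May 4: 416 on hand, pool $2,820.00 (≈ $6.7788 each)
After May 8: 504 on hand, pool $3,436.00 (≈ $6.8175 each)
May 11, sell 347: 347/504 × $3,436.00 → $2,365.65
After May 13: 528 on hand, pool $1,812.35 (≈ $3.4325 each)
May 15, sell 32: 32/528 × $1,812.35 → $109.83
Total COGS = $2,365.65 + $109.83 = $2,475.48
Ending inventory (cost pool remaining) = $1,702.52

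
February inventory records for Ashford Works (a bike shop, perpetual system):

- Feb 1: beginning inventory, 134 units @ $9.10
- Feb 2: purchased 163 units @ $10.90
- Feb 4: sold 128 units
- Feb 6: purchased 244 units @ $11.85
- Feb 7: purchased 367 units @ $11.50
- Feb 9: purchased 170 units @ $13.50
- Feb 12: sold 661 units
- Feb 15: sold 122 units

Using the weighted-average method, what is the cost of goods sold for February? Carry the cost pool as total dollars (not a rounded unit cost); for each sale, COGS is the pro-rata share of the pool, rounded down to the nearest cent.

COGS = $10,449.66

After Feb 1: 134 on hand, pool $1,219.40 (≈ $9.1000 each)
After Feb 2: 297 on hand, pool $2,996.10 (≈ $10.0879 each)
Feb 4, sell 128: 128/297 × $2,996.10 → $1,291.24
After Feb 6: 413 on hand, pool $4,596.26 (≈ $11.1290 each)
After Feb 7: 780 on hand, pool $8,816.76 (≈ $11.3035 each)
After Feb 9: 950 on hand, pool $11,111.76 (≈ $11.6966 each)
Feb 12, sell 661: 661/950 × $11,111.76 → $7,731.44
Feb 15, sell 122: 122/289 × $3,380.32 → $1,426.98
Total COGS = $1,291.24 + $7,731.44 + $1,426.98 = $10,449.66
Ending inventory (cost pool remaining) = $1,953.34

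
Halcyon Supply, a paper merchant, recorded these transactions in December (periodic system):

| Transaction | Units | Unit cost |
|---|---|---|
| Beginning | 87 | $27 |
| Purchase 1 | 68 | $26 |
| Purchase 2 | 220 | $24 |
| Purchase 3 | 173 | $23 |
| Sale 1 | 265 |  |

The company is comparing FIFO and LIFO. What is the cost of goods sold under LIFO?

FIFO COGS: 87 @ $27 + 68 @ $26 + 110 @ $24 = $6,757
LIFO COGS: 173 @ $23 + 92 @ $24 = $6,187

COGS = $6,187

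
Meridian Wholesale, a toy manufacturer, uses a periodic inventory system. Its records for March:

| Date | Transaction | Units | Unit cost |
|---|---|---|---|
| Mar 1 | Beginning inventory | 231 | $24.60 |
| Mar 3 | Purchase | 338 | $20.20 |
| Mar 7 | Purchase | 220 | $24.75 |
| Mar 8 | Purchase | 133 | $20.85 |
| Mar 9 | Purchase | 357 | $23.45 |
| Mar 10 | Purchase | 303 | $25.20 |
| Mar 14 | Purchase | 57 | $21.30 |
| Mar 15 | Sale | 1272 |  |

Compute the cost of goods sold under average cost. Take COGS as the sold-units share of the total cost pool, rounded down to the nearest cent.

Mar 15, sell 1272: 1272/1639 × $37,949.60 → $29,452.03
Ending inventory (cost pool remaining) = $8,497.57
Check: goods available $37,949.60 = COGS $29,452.03 + ending $8,497.57

COGS = $29,452.03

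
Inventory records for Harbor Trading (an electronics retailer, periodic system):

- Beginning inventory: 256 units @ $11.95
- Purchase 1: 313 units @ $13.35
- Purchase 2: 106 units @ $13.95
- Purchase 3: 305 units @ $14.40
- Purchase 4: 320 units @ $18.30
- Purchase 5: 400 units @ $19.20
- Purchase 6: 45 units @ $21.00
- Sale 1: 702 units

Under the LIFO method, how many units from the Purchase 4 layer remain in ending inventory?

Sale 1 (702) [LIFO — newest first]: 45 @ $21.00 + 400 @ $19.20 + 257 @ $18.30 = $13,328.10
Ending inventory: 256 @ $11.95 + 313 @ $13.35 + 106 @ $13.95 + 305 @ $14.40 + 63 @ $18.30 = $14,261.35

63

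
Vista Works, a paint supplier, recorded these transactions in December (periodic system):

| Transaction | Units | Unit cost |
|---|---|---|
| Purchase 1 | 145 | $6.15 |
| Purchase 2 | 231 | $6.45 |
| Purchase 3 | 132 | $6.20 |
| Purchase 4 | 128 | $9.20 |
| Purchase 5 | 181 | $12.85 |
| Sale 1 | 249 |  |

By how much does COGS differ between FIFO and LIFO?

$1,388.90

FIFO COGS: 145 @ $6.15 + 104 @ $6.45 = $1,562.55
LIFO COGS: 181 @ $12.85 + 68 @ $9.20 = $2,951.45
Difference = |$1,562.55 − $2,951.45| = $1,388.90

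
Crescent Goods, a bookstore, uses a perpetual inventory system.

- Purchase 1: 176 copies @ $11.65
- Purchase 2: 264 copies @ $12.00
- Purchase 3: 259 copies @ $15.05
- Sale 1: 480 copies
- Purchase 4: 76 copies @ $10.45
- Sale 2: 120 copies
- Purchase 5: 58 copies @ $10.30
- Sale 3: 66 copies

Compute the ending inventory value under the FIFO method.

Sale 1 (480) [FIFO — oldest first]: 176 @ $11.65 + 264 @ $12.00 + 40 @ $15.05 = $5,820.40
Sale 2 (120) [FIFO — oldest first]: 120 @ $15.05 = $1,806.00
Sale 3 (66) [FIFO — oldest first]: 66 @ $15.05 = $993.30
Total COGS = $5,820.40 + $1,806.00 + $993.30 = $8,619.70
Ending inventory: 33 @ $15.05 + 76 @ $10.45 + 58 @ $10.30 = $1,888.25
Check: goods available $10,507.95 = COGS $8,619.70 + ending $1,888.25

Ending inventory = $1,888.25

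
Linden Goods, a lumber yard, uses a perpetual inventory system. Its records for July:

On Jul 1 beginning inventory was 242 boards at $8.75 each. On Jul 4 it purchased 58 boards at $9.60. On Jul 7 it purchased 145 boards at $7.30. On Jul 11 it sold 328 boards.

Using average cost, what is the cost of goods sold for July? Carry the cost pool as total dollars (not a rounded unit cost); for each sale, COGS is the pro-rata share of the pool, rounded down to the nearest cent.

After Jul 1: 242 on hand, pool $2,117.50 (≈ $8.7500 each)
After Jul 4: 300 on hand, pool $2,674.30 (≈ $8.9143 each)
After Jul 7: 445 on hand, pool $3,732.80 (≈ $8.3883 each)
Jul 11, sell 328: 328/445 × $3,732.80 → $2,751.36
Ending inventory (cost pool remaining) = $981.44

COGS = $2,751.36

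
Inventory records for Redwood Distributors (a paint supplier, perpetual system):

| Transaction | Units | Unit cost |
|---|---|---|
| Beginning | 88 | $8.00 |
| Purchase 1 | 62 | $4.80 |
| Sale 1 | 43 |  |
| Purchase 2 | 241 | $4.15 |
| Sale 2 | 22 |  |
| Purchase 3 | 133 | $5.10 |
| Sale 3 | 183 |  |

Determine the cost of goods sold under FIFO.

Sale 1 (43) [FIFO — oldest first]: 43 @ $8.00 = $344.00
Sale 2 (22) [FIFO — oldest first]: 22 @ $8.00 = $176.00
Sale 3 (183) [FIFO — oldest first]: 23 @ $8.00 + 62 @ $4.80 + 98 @ $4.15 = $888.30
Total COGS = $344.00 + $176.00 + $888.30 = $1,408.30
Ending inventory: 143 @ $4.15 + 133 @ $5.10 = $1,271.75

COGS = $1,408.30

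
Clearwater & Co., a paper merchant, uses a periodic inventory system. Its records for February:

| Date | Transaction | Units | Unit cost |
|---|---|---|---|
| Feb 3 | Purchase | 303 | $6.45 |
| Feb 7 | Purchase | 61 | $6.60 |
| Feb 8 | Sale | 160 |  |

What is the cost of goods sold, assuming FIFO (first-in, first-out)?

Feb 8, 160 sold [FIFO — oldest first]: 160 @ $6.45 = $1,032.00
Ending inventory: 143 @ $6.45 + 61 @ $6.60 = $1,324.95

COGS = $1,032.00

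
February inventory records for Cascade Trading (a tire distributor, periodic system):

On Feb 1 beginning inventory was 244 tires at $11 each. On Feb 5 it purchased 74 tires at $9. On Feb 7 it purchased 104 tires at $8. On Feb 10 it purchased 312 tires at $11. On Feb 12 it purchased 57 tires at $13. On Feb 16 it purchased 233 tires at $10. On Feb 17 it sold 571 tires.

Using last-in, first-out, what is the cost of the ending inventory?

Ending inventory = $4,523

Feb 17, 571 sold [LIFO — newest first]: 233 @ $10 + 57 @ $13 + 281 @ $11 = $6,162
Ending inventory: 244 @ $11 + 74 @ $9 + 104 @ $8 + 31 @ $11 = $4,523
Check: goods available $10,685 = COGS $6,162 + ending $4,523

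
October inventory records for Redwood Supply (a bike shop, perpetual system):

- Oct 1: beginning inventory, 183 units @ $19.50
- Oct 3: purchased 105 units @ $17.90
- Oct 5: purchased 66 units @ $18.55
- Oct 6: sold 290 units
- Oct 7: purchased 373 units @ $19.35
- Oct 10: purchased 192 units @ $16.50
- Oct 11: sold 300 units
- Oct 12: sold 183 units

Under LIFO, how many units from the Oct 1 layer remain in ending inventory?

Oct 6, 290 sold [LIFO — newest first]: 66 @ $18.55 + 105 @ $17.90 + 119 @ $19.50 = $5,424.30
Oct 11, 300 sold [LIFO — newest first]: 192 @ $16.50 + 108 @ $19.35 = $5,257.80
Oct 12, 183 sold [LIFO — newest first]: 183 @ $19.35 = $3,541.05
Total COGS = $5,424.30 + $5,257.80 + $3,541.05 = $14,223.15
Ending inventory: 64 @ $19.50 + 82 @ $19.35 = $2,834.70

64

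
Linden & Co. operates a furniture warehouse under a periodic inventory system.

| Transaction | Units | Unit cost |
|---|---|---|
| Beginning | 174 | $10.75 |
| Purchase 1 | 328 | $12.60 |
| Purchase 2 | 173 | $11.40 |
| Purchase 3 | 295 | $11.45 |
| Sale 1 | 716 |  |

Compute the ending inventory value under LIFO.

Sale 1 (716) [LIFO — newest first]: 295 @ $11.45 + 173 @ $11.40 + 248 @ $12.60 = $8,474.75
Ending inventory: 174 @ $10.75 + 80 @ $12.60 = $2,878.50

Ending inventory = $2,878.50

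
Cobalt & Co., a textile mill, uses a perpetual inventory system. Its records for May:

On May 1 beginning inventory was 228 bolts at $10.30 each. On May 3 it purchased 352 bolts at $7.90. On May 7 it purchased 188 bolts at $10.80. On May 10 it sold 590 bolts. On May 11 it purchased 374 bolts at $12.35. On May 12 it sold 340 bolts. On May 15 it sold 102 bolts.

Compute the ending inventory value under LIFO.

May 10, 590 sold [LIFO — newest first]: 188 @ $10.80 + 352 @ $7.90 + 50 @ $10.30 = $5,326.20
May 12, 340 sold [LIFO — newest first]: 340 @ $12.35 = $4,199.00
May 15, 102 sold [LIFO — newest first]: 34 @ $12.35 + 68 @ $10.30 = $1,120.30
Total COGS = $5,326.20 + $4,199.00 + $1,120.30 = $10,645.50
Ending inventory: 110 @ $10.30 = $1,133.00

Ending inventory = $1,133.00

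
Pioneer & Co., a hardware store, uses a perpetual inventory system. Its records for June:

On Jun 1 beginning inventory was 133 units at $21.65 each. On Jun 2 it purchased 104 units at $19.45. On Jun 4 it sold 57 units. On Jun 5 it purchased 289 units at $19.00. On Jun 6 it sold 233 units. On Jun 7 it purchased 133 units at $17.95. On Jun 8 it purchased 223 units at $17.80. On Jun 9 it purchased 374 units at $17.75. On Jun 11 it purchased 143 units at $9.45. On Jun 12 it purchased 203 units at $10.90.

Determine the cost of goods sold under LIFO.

COGS = $5,535.65

Jun 4, 57 sold [LIFO — newest first]: 57 @ $19.45 = $1,108.65
Jun 6, 233 sold [LIFO — newest first]: 233 @ $19.00 = $4,427.00
Total COGS = $1,108.65 + $4,427.00 = $5,535.65
Ending inventory: 133 @ $21.65 + 47 @ $19.45 + 56 @ $19.00 + 133 @ $17.95 + 223 @ $17.80 + 374 @ $17.75 + 143 @ $9.45 + 203 @ $10.90 = $21,416.90
Check: goods available $26,952.55 = COGS $5,535.65 + ending $21,416.90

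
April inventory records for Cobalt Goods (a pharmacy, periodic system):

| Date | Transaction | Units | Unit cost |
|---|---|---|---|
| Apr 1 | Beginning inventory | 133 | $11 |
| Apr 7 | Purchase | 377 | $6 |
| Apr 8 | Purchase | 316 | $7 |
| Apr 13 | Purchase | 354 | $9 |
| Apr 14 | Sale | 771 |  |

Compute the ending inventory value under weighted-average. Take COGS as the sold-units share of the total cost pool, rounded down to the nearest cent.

Apr 14, sell 771: 771/1180 × $9,123.00 → $5,960.87
Ending inventory (cost pool remaining) = $3,162.13

Ending inventory = $3,162.13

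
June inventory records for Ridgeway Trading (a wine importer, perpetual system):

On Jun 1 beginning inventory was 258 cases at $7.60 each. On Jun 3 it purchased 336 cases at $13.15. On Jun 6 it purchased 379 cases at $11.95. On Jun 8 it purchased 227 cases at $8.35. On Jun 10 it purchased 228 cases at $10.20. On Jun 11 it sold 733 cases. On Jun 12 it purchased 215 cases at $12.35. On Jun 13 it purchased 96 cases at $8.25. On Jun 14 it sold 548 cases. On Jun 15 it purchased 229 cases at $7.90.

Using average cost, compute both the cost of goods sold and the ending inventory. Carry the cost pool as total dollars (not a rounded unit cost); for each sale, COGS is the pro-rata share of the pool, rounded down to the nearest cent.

COGS = $13,654.82; ending inventory = $6,730.83

After Jun 1: 258 on hand, pool $1,960.80 (≈ $7.6000 each)
After Jun 3: 594 on hand, pool $6,379.20 (≈ $10.7394 each)
After Jun 6: 973 on hand, pool $10,908.25 (≈ $11.2109 each)
After Jun 8: 1200 on hand, pool $12,803.70 (≈ $10.6697 each)
After Jun 10: 1428 on hand, pool $15,129.30 (≈ $10.5947 each)
Jun 11, sell 733: 733/1428 × $15,129.30 → $7,765.95
After Jun 12: 910 on hand, pool $10,018.60 (≈ $11.0095 each)
After Jun 13: 1006 on hand, pool $10,810.60 (≈ $10.7461 each)
Jun 14, sell 548: 548/1006 × $10,810.60 → $5,888.87
After Jun 15: 687 on hand, pool $6,730.83 (≈ $9.7974 each)
Total COGS = $7,765.95 + $5,888.87 = $13,654.82
Ending inventory (cost pool remaining) = $6,730.83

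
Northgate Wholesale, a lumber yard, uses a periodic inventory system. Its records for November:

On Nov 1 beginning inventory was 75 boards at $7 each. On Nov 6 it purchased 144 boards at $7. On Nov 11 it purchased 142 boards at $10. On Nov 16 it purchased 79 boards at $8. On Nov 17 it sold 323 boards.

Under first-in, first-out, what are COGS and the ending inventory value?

Nov 17, 323 sold [FIFO — oldest first]: 75 @ $7 + 144 @ $7 + 104 @ $10 = $2,573
Ending inventory: 38 @ $10 + 79 @ $8 = $1,012

COGS = $2,573; ending inventory = $1,012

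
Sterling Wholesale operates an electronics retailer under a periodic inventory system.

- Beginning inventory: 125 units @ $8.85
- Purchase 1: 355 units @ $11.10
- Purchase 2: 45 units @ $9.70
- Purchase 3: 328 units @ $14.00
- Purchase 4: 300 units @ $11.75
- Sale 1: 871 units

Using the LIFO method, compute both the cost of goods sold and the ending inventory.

COGS = $10,751.30; ending inventory = $2,848.95

Sale 1 (871) [LIFO — newest first]: 300 @ $11.75 + 328 @ $14.00 + 45 @ $9.70 + 198 @ $11.10 = $10,751.30
Ending inventory: 125 @ $8.85 + 157 @ $11.10 = $2,848.95
Check: goods available $13,600.25 = COGS $10,751.30 + ending $2,848.95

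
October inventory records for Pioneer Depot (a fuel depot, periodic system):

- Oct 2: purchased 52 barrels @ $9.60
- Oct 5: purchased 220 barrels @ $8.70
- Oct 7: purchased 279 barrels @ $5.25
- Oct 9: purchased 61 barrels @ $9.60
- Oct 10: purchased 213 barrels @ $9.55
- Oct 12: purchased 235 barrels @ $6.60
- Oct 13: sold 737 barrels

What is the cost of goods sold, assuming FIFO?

COGS = $5,657.30

Oct 13, 737 sold [FIFO — oldest first]: 52 @ $9.60 + 220 @ $8.70 + 279 @ $5.25 + 61 @ $9.60 + 125 @ $9.55 = $5,657.30
Ending inventory: 88 @ $9.55 + 235 @ $6.60 = $2,391.40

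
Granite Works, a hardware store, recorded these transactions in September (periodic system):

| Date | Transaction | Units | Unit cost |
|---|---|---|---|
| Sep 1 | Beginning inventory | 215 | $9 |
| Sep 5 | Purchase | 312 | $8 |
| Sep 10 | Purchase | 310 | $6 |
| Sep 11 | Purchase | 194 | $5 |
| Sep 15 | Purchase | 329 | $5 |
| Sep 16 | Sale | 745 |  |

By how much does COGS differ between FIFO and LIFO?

FIFO COGS: 215 @ $9 + 312 @ $8 + 218 @ $6 = $5,739
LIFO COGS: 329 @ $5 + 194 @ $5 + 222 @ $6 = $3,947
Difference = |$5,739 − $3,947| = $1,792

$1,792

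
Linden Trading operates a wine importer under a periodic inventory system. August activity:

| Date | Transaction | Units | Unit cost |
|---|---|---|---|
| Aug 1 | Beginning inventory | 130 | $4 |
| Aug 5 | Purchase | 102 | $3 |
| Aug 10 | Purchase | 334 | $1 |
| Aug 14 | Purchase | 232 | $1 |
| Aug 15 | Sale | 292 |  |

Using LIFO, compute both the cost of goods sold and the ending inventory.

COGS = $292; ending inventory = $1,100

Aug 15, 292 sold [LIFO — newest first]: 232 @ $1 + 60 @ $1 = $292
Ending inventory: 130 @ $4 + 102 @ $3 + 274 @ $1 = $1,100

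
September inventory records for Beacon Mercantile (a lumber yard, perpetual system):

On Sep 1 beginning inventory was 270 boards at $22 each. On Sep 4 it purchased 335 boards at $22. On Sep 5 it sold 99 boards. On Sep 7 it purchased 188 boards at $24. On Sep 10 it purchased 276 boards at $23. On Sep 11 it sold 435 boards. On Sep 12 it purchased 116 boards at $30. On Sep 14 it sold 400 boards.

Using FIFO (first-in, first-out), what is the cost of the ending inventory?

Ending inventory = $6,585

Sep 5, 99 sold [FIFO — oldest first]: 99 @ $22 = $2,178
Sep 11, 435 sold [FIFO — oldest first]: 171 @ $22 + 264 @ $22 = $9,570
Sep 14, 400 sold [FIFO — oldest first]: 71 @ $22 + 188 @ $24 + 141 @ $23 = $9,317
Total COGS = $2,178 + $9,570 + $9,317 = $21,065
Ending inventory: 135 @ $23 + 116 @ $30 = $6,585
Check: goods available $27,650 = COGS $21,065 + ending $6,585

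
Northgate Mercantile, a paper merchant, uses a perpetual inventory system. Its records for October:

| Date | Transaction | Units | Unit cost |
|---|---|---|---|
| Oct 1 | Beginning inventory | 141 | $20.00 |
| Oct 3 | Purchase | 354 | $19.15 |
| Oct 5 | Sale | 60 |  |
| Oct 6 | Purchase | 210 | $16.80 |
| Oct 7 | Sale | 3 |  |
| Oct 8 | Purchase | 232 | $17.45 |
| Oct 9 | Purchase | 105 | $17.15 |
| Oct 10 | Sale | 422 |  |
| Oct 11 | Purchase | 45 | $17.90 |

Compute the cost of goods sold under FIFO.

COGS = $9,407.60

Oct 5, 60 sold [FIFO — oldest first]: 60 @ $20.00 = $1,200.00
Oct 7, 3 sold [FIFO — oldest first]: 3 @ $20.00 = $60.00
Oct 10, 422 sold [FIFO — oldest first]: 78 @ $20.00 + 344 @ $19.15 = $8,147.60
Total COGS = $1,200.00 + $60.00 + $8,147.60 = $9,407.60
Ending inventory: 10 @ $19.15 + 210 @ $16.80 + 232 @ $17.45 + 105 @ $17.15 + 45 @ $17.90 = $10,374.15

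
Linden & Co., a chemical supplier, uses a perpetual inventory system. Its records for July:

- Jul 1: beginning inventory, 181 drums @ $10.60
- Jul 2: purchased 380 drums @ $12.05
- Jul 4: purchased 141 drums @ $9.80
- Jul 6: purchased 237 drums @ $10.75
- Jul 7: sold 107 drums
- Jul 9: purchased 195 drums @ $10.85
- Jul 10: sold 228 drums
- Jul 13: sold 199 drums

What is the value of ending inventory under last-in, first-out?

Jul 7, 107 sold [LIFO — newest first]: 107 @ $10.75 = $1,150.25
Jul 10, 228 sold [LIFO — newest first]: 195 @ $10.85 + 33 @ $10.75 = $2,470.50
Jul 13, 199 sold [LIFO — newest first]: 97 @ $10.75 + 102 @ $9.80 = $2,042.35
Total COGS = $1,150.25 + $2,470.50 + $2,042.35 = $5,663.10
Ending inventory: 181 @ $10.60 + 380 @ $12.05 + 39 @ $9.80 = $6,879.80
Check: goods available $12,542.90 = COGS $5,663.10 + ending $6,879.80

Ending inventory = $6,879.80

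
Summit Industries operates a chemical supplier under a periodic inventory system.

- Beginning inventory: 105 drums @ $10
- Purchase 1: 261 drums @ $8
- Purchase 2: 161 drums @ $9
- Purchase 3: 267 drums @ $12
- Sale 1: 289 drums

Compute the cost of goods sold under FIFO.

Sale 1 (289) [FIFO — oldest first]: 105 @ $10 + 184 @ $8 = $2,522
Ending inventory: 77 @ $8 + 161 @ $9 + 267 @ $12 = $5,269
Check: goods available $7,791 = COGS $2,522 + ending $5,269

COGS = $2,522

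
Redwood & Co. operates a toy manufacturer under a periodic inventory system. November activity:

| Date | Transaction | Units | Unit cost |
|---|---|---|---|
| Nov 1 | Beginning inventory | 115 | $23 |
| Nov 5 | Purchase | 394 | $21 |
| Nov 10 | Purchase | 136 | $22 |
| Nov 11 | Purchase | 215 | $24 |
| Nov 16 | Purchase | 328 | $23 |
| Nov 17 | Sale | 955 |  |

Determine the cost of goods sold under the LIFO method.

COGS = $21,492

Nov 17, 955 sold [LIFO — newest first]: 328 @ $23 + 215 @ $24 + 136 @ $22 + 276 @ $21 = $21,492
Ending inventory: 115 @ $23 + 118 @ $21 = $5,123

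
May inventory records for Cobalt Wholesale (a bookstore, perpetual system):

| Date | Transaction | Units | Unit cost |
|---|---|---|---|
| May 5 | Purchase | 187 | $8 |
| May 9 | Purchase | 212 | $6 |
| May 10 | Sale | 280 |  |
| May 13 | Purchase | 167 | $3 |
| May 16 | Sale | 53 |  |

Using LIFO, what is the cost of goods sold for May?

May 10, 280 sold [LIFO — newest first]: 212 @ $6 + 68 @ $8 = $1,816
May 16, 53 sold [LIFO — newest first]: 53 @ $3 = $159
Total COGS = $1,816 + $159 = $1,975
Ending inventory: 119 @ $8 + 114 @ $3 = $1,294

COGS = $1,975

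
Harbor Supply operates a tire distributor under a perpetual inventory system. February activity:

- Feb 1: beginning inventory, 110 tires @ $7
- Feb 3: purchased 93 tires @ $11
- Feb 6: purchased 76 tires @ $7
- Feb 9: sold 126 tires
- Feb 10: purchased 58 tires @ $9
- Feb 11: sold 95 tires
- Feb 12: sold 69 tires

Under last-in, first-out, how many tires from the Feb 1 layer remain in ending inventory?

47

Feb 9, 126 sold [LIFO — newest first]: 76 @ $7 + 50 @ $11 = $1,082
Feb 11, 95 sold [LIFO — newest first]: 58 @ $9 + 37 @ $11 = $929
Feb 12, 69 sold [LIFO — newest first]: 6 @ $11 + 63 @ $7 = $507
Total COGS = $1,082 + $929 + $507 = $2,518
Ending inventory: 47 @ $7 = $329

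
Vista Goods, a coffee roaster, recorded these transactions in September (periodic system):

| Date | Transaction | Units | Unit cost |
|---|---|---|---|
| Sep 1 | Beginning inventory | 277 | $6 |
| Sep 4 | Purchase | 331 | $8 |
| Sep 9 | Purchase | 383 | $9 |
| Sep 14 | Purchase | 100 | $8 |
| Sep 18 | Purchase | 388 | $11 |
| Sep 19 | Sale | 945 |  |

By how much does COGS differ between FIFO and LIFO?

$1,764

FIFO COGS: 277 @ $6 + 331 @ $8 + 337 @ $9 = $7,343
LIFO COGS: 388 @ $11 + 100 @ $8 + 383 @ $9 + 74 @ $8 = $9,107
Difference = |$7,343 − $9,107| = $1,764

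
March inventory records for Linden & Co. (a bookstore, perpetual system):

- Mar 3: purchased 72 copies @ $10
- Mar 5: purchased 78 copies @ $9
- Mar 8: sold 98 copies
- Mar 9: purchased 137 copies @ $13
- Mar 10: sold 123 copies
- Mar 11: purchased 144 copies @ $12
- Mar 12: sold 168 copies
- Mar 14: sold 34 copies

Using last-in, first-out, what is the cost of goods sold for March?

COGS = $4,851

Mar 8, 98 sold [LIFO — newest first]: 78 @ $9 + 20 @ $10 = $902
Mar 10, 123 sold [LIFO — newest first]: 123 @ $13 = $1,599
Mar 12, 168 sold [LIFO — newest first]: 144 @ $12 + 14 @ $13 + 10 @ $10 = $2,010
Mar 14, 34 sold [LIFO — newest first]: 34 @ $10 = $340
Total COGS = $902 + $1,599 + $2,010 + $340 = $4,851
Ending inventory: 8 @ $10 = $80
Check: goods available $4,931 = COGS $4,851 + ending $80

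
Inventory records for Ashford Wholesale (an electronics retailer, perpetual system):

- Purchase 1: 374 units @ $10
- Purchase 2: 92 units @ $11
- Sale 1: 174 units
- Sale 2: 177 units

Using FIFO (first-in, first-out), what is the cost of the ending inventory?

Ending inventory = $1,242

Sale 1 (174) [FIFO — oldest first]: 174 @ $10 = $1,740
Sale 2 (177) [FIFO — oldest first]: 177 @ $10 = $1,770
Total COGS = $1,740 + $1,770 = $3,510
Ending inventory: 23 @ $10 + 92 @ $11 = $1,242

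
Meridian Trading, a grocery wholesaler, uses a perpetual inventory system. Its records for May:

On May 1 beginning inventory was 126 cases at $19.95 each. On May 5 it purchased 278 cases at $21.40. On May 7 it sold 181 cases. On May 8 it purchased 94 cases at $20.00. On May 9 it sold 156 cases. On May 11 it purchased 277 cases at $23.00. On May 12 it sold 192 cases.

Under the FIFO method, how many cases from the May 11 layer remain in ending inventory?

May 7, 181 sold [FIFO — oldest first]: 126 @ $19.95 + 55 @ $21.40 = $3,690.70
May 9, 156 sold [FIFO — oldest first]: 156 @ $21.40 = $3,338.40
May 12, 192 sold [FIFO — oldest first]: 67 @ $21.40 + 94 @ $20.00 + 31 @ $23.00 = $4,026.80
Total COGS = $3,690.70 + $3,338.40 + $4,026.80 = $11,055.90
Ending inventory: 246 @ $23.00 = $5,658.00
Check: goods available $16,713.90 = COGS $11,055.90 + ending $5,658.00

246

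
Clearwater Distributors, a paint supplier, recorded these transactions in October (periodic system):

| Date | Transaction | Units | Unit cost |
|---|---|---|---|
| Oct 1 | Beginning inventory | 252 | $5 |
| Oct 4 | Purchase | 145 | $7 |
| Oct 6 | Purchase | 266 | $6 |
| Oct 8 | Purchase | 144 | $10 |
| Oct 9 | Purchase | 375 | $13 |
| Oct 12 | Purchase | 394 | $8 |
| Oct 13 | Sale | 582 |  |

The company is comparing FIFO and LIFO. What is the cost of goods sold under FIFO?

FIFO COGS: 252 @ $5 + 145 @ $7 + 185 @ $6 = $3,385
LIFO COGS: 394 @ $8 + 188 @ $13 = $5,596

COGS = $3,385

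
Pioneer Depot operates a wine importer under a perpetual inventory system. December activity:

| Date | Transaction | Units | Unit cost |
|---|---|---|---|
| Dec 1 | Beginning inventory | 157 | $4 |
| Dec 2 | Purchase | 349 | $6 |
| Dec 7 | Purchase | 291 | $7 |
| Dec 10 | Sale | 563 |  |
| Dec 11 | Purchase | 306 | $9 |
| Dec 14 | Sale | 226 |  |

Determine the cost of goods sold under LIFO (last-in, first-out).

Dec 10, 563 sold [LIFO — newest first]: 291 @ $7 + 272 @ $6 = $3,669
Dec 14, 226 sold [LIFO — newest first]: 226 @ $9 = $2,034
Total COGS = $3,669 + $2,034 = $5,703
Ending inventory: 157 @ $4 + 77 @ $6 + 80 @ $9 = $1,810

COGS = $5,703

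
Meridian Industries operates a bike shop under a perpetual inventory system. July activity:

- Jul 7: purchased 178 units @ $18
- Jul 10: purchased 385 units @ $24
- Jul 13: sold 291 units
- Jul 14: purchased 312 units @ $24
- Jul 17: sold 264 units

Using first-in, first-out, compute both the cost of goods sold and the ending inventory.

COGS = $12,252; ending inventory = $7,680

Jul 13, 291 sold [FIFO — oldest first]: 178 @ $18 + 113 @ $24 = $5,916
Jul 17, 264 sold [FIFO — oldest first]: 264 @ $24 = $6,336
Total COGS = $5,916 + $6,336 = $12,252
Ending inventory: 8 @ $24 + 312 @ $24 = $7,680
Check: goods available $19,932 = COGS $12,252 + ending $7,680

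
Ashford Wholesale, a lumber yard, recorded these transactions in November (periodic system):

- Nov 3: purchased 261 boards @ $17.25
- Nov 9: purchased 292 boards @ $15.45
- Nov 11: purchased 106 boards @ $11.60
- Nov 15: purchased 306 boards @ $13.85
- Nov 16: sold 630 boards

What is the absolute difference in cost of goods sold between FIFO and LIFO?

$1,071.05

FIFO COGS: 261 @ $17.25 + 292 @ $15.45 + 77 @ $11.60 = $9,906.85
LIFO COGS: 306 @ $13.85 + 106 @ $11.60 + 218 @ $15.45 = $8,835.80
Difference = |$9,906.85 − $8,835.80| = $1,071.05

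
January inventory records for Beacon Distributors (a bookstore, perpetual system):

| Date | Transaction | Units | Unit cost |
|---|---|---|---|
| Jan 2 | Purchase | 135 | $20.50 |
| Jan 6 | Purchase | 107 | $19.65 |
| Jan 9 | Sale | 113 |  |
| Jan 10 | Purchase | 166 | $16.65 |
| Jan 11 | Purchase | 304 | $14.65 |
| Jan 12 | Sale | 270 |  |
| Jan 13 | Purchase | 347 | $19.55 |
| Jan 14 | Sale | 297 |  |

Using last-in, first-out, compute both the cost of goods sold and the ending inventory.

Jan 9, 113 sold [LIFO — newest first]: 107 @ $19.65 + 6 @ $20.50 = $2,225.55
Jan 12, 270 sold [LIFO — newest first]: 270 @ $14.65 = $3,955.50
Jan 14, 297 sold [LIFO — newest first]: 297 @ $19.55 = $5,806.35
Total COGS = $2,225.55 + $3,955.50 + $5,806.35 = $11,987.40
Ending inventory: 129 @ $20.50 + 166 @ $16.65 + 34 @ $14.65 + 50 @ $19.55 = $6,884.00
Check: goods available $18,871.40 = COGS $11,987.40 + ending $6,884.00

COGS = $11,987.40; ending inventory = $6,884.00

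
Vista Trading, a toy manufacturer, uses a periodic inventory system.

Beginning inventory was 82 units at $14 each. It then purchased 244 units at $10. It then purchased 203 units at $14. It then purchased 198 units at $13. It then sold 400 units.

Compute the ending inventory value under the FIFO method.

Ending inventory = $4,380

Sale 1 (400) [FIFO — oldest first]: 82 @ $14 + 244 @ $10 + 74 @ $14 = $4,624
Ending inventory: 129 @ $14 + 198 @ $13 = $4,380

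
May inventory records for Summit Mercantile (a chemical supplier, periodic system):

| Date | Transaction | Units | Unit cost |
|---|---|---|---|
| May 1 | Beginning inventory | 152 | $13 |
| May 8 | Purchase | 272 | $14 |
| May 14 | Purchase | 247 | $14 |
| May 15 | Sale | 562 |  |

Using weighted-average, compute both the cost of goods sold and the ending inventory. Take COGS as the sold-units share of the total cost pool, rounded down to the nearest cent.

COGS = $7,740.69; ending inventory = $1,501.31

May 15, sell 562: 562/671 × $9,242.00 → $7,740.69
Ending inventory (cost pool remaining) = $1,501.31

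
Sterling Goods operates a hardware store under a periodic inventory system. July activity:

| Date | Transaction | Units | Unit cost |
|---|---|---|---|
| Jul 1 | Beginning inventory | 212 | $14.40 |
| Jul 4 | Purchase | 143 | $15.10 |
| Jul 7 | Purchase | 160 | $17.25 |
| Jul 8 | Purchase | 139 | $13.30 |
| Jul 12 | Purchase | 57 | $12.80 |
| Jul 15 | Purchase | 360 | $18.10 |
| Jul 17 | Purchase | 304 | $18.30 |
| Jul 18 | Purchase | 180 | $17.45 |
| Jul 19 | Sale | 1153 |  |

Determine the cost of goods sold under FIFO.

COGS = $18,567.00

Jul 19, 1153 sold [FIFO — oldest first]: 212 @ $14.40 + 143 @ $15.10 + 160 @ $17.25 + 139 @ $13.30 + 57 @ $12.80 + 360 @ $18.10 + 82 @ $18.30 = $18,567.00
Ending inventory: 222 @ $18.30 + 180 @ $17.45 = $7,203.60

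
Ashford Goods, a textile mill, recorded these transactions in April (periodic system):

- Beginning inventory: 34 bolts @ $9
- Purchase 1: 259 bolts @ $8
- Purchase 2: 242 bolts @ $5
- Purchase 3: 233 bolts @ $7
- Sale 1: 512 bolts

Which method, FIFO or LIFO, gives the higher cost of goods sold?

FIFO COGS: 34 @ $9 + 259 @ $8 + 219 @ $5 = $3,473
LIFO COGS: 233 @ $7 + 242 @ $5 + 37 @ $8 = $3,137

FIFO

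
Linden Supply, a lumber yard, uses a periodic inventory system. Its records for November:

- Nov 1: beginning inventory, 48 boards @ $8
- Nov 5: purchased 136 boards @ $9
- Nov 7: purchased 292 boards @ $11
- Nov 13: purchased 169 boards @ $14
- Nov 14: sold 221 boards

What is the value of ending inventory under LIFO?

Ending inventory = $4,248

Nov 14, 221 sold [LIFO — newest first]: 169 @ $14 + 52 @ $11 = $2,938
Ending inventory: 48 @ $8 + 136 @ $9 + 240 @ $11 = $4,248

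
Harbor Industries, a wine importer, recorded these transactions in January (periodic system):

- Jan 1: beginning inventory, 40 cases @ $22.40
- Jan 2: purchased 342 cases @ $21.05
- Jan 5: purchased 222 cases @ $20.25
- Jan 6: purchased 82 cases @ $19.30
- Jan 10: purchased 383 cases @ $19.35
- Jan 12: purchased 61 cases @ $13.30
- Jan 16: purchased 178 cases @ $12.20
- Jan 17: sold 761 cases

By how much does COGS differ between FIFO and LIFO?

$2,493.65

FIFO COGS: 40 @ $22.40 + 342 @ $21.05 + 222 @ $20.25 + 82 @ $19.30 + 75 @ $19.35 = $15,624.45
LIFO COGS: 178 @ $12.20 + 61 @ $13.30 + 383 @ $19.35 + 82 @ $19.30 + 57 @ $20.25 = $13,130.80
Difference = |$15,624.45 − $13,130.80| = $2,493.65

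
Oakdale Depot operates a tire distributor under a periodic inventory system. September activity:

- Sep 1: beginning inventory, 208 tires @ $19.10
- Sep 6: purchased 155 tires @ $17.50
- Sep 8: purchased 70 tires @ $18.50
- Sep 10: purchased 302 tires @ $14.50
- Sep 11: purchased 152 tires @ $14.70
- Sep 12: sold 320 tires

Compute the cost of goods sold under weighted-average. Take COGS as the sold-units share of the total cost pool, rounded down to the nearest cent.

COGS = $5,264.91

Sep 12, sell 320: 320/887 × $14,593.70 → $5,264.91
Ending inventory (cost pool remaining) = $9,328.79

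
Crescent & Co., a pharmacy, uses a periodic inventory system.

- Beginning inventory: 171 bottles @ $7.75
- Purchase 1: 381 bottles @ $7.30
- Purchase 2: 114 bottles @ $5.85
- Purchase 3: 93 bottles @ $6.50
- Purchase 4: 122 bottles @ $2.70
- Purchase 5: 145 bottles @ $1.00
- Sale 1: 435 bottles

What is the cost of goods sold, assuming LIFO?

Sale 1 (435) [LIFO — newest first]: 145 @ $1.00 + 122 @ $2.70 + 93 @ $6.50 + 75 @ $5.85 = $1,517.65
Ending inventory: 171 @ $7.75 + 381 @ $7.30 + 39 @ $5.85 = $4,334.70
Check: goods available $5,852.35 = COGS $1,517.65 + ending $4,334.70

COGS = $1,517.65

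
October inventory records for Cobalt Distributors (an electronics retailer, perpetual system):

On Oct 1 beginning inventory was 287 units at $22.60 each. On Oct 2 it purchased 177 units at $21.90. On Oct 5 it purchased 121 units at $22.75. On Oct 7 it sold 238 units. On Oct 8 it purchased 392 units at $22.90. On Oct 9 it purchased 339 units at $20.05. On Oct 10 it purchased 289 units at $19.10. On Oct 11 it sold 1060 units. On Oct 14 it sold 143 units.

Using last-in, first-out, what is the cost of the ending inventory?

Ending inventory = $3,706.40

Oct 7, 238 sold [LIFO — newest first]: 121 @ $22.75 + 117 @ $21.90 = $5,315.05
Oct 11, 1060 sold [LIFO — newest first]: 289 @ $19.10 + 339 @ $20.05 + 392 @ $22.90 + 40 @ $21.90 = $22,169.65
Oct 14, 143 sold [LIFO — newest first]: 20 @ $21.90 + 123 @ $22.60 = $3,217.80
Total COGS = $5,315.05 + $22,169.65 + $3,217.80 = $30,702.50
Ending inventory: 164 @ $22.60 = $3,706.40
Check: goods available $34,408.90 = COGS $30,702.50 + ending $3,706.40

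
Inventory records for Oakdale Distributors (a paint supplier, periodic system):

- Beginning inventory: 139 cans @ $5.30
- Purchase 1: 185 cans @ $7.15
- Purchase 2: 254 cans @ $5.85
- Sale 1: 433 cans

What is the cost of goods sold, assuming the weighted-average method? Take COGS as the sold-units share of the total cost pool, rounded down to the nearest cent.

COGS = $2,655.94

Sale 1, sell 433: 433/578 × $3,545.35 → $2,655.94
Ending inventory (cost pool remaining) = $889.41
Check: goods available $3,545.35 = COGS $2,655.94 + ending $889.41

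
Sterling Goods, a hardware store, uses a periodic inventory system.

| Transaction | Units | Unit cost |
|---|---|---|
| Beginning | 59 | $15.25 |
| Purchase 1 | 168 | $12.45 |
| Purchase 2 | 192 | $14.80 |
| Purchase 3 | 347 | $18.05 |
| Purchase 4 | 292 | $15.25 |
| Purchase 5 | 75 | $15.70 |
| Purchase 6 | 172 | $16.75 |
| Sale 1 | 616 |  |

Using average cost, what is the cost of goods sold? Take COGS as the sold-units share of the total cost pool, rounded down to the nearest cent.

Sale 1, sell 616: 616/1305 × $20,607.80 → $9,727.51
Ending inventory (cost pool remaining) = $10,880.29

COGS = $9,727.51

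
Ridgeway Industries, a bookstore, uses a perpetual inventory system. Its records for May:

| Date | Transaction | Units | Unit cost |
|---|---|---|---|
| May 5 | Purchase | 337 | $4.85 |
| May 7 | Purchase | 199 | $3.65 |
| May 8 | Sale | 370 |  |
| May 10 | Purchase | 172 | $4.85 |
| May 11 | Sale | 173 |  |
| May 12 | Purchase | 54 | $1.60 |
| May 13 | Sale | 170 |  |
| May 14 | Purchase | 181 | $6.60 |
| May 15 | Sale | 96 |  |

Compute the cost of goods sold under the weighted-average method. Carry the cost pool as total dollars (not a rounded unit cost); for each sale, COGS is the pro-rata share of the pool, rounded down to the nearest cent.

After May 5: 337 on hand, pool $1,634.45 (≈ $4.8500 each)
After May 7: 536 on hand, pool $2,360.80 (≈ $4.4045 each)
May 8, sell 370: 370/536 × $2,360.80 → $1,629.65
After May 10: 338 on hand, pool $1,565.35 (≈ $4.6312 each)
May 11, sell 173: 173/338 × $1,565.35 → $801.19
After May 12: 219 on hand, pool $850.56 (≈ $3.8838 each)
May 13, sell 170: 170/219 × $850.56 → $660.25
After May 14: 230 on hand, pool $1,384.91 (≈ $6.0213 each)
May 15, sell 96: 96/230 × $1,384.91 → $578.04
Total COGS = $1,629.65 + $801.19 + $660.25 + $578.04 = $3,669.13
Ending inventory (cost pool remaining) = $806.87
Check: goods available $4,476.00 = COGS $3,669.13 + ending $806.87

COGS = $3,669.13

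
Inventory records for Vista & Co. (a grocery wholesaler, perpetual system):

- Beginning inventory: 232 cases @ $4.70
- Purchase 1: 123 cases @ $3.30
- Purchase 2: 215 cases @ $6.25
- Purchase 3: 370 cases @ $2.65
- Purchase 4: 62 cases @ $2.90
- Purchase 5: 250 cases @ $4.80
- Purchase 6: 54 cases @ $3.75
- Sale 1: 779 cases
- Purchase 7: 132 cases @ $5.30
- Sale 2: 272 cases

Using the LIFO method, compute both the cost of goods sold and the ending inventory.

COGS = $4,406.15; ending inventory = $1,696.30

Sale 1 (779) [LIFO — newest first]: 54 @ $3.75 + 250 @ $4.80 + 62 @ $2.90 + 370 @ $2.65 + 43 @ $6.25 = $2,831.55
Sale 2 (272) [LIFO — newest first]: 132 @ $5.30 + 140 @ $6.25 = $1,574.60
Total COGS = $2,831.55 + $1,574.60 = $4,406.15
Ending inventory: 232 @ $4.70 + 123 @ $3.30 + 32 @ $6.25 = $1,696.30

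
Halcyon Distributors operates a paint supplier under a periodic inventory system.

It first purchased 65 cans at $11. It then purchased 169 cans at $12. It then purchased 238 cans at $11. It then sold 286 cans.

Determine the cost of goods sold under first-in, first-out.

Sale 1 (286) [FIFO — oldest first]: 65 @ $11 + 169 @ $12 + 52 @ $11 = $3,315
Ending inventory: 186 @ $11 = $2,046
Check: goods available $5,361 = COGS $3,315 + ending $2,046

COGS = $3,315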